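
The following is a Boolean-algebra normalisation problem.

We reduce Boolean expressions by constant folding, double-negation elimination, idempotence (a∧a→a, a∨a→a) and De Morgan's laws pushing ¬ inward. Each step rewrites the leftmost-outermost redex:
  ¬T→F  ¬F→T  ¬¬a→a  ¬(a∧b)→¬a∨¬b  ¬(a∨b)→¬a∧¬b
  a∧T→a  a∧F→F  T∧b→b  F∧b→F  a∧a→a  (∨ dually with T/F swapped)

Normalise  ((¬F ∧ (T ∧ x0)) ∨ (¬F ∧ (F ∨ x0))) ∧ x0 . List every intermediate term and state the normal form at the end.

Answer: normal form = x0  (in 8 steps)

Reduction:
  start: ((¬F ∧ (T ∧ x0)) ∨ (¬F ∧ (F ∨ x0))) ∧ x0
  step 1: ((T ∧ (T ∧ x0)) ∨ (¬F ∧ (F ∨ x0))) ∧ x0
  step 2: ((T ∧ x0) ∨ (¬F ∧ (F ∨ x0))) ∧ x0
  step 3: (x0 ∨ (¬F ∧ (F ∨ x0))) ∧ x0
  step 4: (x0 ∨ (T ∧ (F ∨ x0))) ∧ x0
  step 5: (x0 ∨ (F ∨ x0)) ∧ x0
  step 6: (x0 ∨ x0) ∧ x0
  step 7: x0 ∧ x0
  step 8: x0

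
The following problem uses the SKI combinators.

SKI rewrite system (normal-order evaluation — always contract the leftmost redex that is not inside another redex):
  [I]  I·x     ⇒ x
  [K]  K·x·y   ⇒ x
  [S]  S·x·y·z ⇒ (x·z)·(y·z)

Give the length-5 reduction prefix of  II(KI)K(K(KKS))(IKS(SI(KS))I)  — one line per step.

  start: II(KI)K(K(KKS))(IKS(SI(KS))I)
  [1] I(KI)K(K(KKS))(IKS(SI(KS))I)
  [2] KIK(K(KKS))(IKS(SI(KS))I)
  [3] I(K(KKS))(IKS(SI(KS))I)
  [4] K(KKS)(IKS(SI(KS))I)
  [5] KKS

Answer: after 5 steps: KKS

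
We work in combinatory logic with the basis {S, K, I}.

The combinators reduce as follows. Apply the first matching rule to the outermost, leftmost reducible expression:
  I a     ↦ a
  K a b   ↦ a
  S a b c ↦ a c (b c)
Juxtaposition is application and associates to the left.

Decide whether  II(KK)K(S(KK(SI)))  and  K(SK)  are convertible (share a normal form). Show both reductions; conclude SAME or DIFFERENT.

Answer: SAME — A ⇓ K(SK), B ⇓ K(SK)

Reduction:
Term A:
  start: II(KK)K(S(KK(SI)))
  step 1: I(KK)K(S(KK(SI)))
  step 2: KKK(S(KK(SI)))
  step 3: K(S(KK(SI)))
  step 4: K(SK)

Term B:
  start: K(SK)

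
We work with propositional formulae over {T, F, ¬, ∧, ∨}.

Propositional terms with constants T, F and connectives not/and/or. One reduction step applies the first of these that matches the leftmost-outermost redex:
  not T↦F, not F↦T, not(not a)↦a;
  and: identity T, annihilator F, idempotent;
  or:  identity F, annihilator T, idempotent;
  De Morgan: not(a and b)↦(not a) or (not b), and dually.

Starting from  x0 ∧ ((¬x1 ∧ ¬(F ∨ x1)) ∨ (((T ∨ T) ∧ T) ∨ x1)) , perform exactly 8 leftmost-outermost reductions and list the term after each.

Answer: after 8 steps: x0 ∧ T

Derivation:
  start: x0 ∧ ((¬x1 ∧ ¬(F ∨ x1)) ∨ (((T ∨ T) ∧ T) ∨ x1))
  step 1: x0 ∧ ((¬x1 ∧ (¬F ∧ ¬x1)) ∨ (((T ∨ T) ∧ T) ∨ x1))
  step 2: x0 ∧ ((¬x1 ∧ (T ∧ ¬x1)) ∨ (((T ∨ T) ∧ T) ∨ x1))
  step 3: x0 ∧ ((¬x1 ∧ ¬x1) ∨ (((T ∨ T) ∧ T) ∨ x1))
  step 4: x0 ∧ (¬x1 ∨ (((T ∨ T) ∧ T) ∨ x1))
  step 5: x0 ∧ (¬x1 ∨ ((T ∨ T) ∨ x1))
  step 6: x0 ∧ (¬x1 ∨ (T ∨ x1))
  step 7: x0 ∧ (¬x1 ∨ T)
  step 8: x0 ∧ T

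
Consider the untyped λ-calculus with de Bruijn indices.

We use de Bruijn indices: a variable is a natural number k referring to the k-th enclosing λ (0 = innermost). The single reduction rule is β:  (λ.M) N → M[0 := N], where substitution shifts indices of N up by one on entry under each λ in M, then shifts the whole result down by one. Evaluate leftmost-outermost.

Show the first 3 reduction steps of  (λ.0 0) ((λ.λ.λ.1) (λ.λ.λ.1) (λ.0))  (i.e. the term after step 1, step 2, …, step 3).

Answer: after 3 steps: (λ.λ.0) ((λ.λ.λ.1) (λ.λ.λ.1) (λ.0))

Working:
  start: (λ.0 0) ((λ.λ.λ.1) (λ.λ.λ.1) (λ.0))
  →1  (λ.λ.λ.1) (λ.λ.λ.1) (λ.0) ((λ.λ.λ.1) (λ.λ.λ.1) (λ.0))
  →2  (λ.λ.1) (λ.0) ((λ.λ.λ.1) (λ.λ.λ.1) (λ.0))
  →3  (λ.λ.0) ((λ.λ.λ.1) (λ.λ.λ.1) (λ.0))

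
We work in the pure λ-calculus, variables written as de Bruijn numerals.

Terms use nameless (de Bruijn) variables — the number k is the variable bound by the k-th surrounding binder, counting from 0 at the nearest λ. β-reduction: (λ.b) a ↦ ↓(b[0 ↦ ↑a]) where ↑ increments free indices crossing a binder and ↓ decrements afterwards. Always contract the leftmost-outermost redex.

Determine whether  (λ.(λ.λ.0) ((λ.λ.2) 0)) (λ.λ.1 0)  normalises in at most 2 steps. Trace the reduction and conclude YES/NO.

  start: (λ.(λ.λ.0) ((λ.λ.2) 0)) (λ.λ.1 0)
  step 1: (λ.λ.0) ((λ.λ.λ.λ.1 0) (λ.λ.1 0))
  step 2: λ.0

Answer: YES — reaches normal form λ.0 in 2 ≤ 2 steps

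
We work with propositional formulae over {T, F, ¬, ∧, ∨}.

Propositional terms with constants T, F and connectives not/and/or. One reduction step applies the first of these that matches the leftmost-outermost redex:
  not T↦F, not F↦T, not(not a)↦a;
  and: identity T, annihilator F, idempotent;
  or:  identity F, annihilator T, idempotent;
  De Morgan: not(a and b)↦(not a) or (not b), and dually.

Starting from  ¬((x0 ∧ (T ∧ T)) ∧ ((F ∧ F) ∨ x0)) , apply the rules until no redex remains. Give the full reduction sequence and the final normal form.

Answer: normal form = ¬x0  (in 12 steps)

Reduction:
  start: ¬((x0 ∧ (T ∧ T)) ∧ ((F ∧ F) ∨ x0))
  step 1: ¬(x0 ∧ (T ∧ T)) ∨ ¬((F ∧ F) ∨ x0)
  step 2: (¬x0 ∨ ¬(T ∧ T)) ∨ ¬((F ∧ F) ∨ x0)
  step 3: (¬x0 ∨ (¬T ∨ ¬T)) ∨ ¬((F ∧ F) ∨ x0)
  step 4: (¬x0 ∨ ¬T) ∨ ¬((F ∧ F) ∨ x0)
  step 5: (¬x0 ∨ F) ∨ ¬((F ∧ F) ∨ x0)
  step 6: ¬x0 ∨ ¬((F ∧ F) ∨ x0)
  step 7: ¬x0 ∨ (¬(F ∧ F) ∧ ¬x0)
  step 8: ¬x0 ∨ ((¬F ∨ ¬F) ∧ ¬x0)
  step 9: ¬x0 ∨ (¬F ∧ ¬x0)
  step 10: ¬x0 ∨ (T ∧ ¬x0)
  step 11: ¬x0 ∨ ¬x0
  step 12: ¬x0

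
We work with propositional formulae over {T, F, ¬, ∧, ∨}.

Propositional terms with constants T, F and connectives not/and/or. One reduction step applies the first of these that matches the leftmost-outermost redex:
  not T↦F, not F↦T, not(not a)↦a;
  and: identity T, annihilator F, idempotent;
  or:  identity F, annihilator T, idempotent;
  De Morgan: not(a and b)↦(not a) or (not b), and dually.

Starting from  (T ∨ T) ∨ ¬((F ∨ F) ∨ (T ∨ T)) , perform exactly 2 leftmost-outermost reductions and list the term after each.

  start: (T ∨ T) ∨ ¬((F ∨ F) ∨ (T ∨ T))
  →1  T ∨ ¬((F ∨ F) ∨ (T ∨ T))
  →2  T

Answer: after 2 steps: T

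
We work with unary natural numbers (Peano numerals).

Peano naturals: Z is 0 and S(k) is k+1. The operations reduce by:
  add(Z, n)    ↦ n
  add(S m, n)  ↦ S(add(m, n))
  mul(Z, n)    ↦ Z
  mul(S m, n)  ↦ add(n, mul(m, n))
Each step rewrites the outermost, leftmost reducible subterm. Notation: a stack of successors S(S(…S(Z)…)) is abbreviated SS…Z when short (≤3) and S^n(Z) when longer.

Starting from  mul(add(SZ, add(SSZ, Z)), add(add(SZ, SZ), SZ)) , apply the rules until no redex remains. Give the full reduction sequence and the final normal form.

Answer: normal form = S^9(Z)  (in 36 steps)

Derivation:
  start: mul(add(SZ, add(SSZ, Z)), add(add(SZ, SZ), SZ))
  step 1: mul(S(add(Z, add(SSZ, Z))), add(add(SZ, SZ), SZ))
  step 2: add(add(add(SZ, SZ), SZ), mul(add(Z, add(SSZ, Z)), add(add(SZ, SZ), SZ)))
  step 3: add(add(S(add(Z, SZ)), SZ), mul(add(Z, add(SSZ, Z)), add(add(SZ, SZ), SZ)))
  step 4: add(S(add(add(Z, SZ), SZ)), mul(add(Z, add(SSZ, Z)), add(add(SZ, SZ), SZ)))
  step 5: S(add(add(add(Z, SZ), SZ), mul(add(Z, add(SSZ, Z)), add(add(SZ, SZ), SZ))))
  step 6: S(add(add(SZ, SZ), mul(add(Z, add(SSZ, Z)), add(add(SZ, SZ), SZ))))
  step 7: S(add(S(add(Z, SZ)), mul(add(Z, add(SSZ, Z)), add(add(SZ, SZ), SZ))))
  step 8: S(S(add(add(Z, SZ), mul(add(Z, add(SSZ, Z)), add(add(SZ, SZ), SZ)))))
  step 9: S(S(add(SZ, mul(add(Z, add(SSZ, Z)), add(add(SZ, SZ), SZ)))))
  step 10: S(S(S(add(Z, mul(add(Z, add(SSZ, Z)), add(add(SZ, SZ), SZ))))))
  step 11: S(S(S(mul(add(Z, add(SSZ, Z)), add(add(SZ, SZ), SZ)))))
  step 12: S(S(S(mul(add(SSZ, Z), add(add(SZ, SZ), SZ)))))
  step 13: S(S(S(mul(S(add(SZ, Z)), add(add(SZ, SZ), SZ)))))
  step 14: S(S(S(add(add(add(SZ, SZ), SZ), mul(add(SZ, Z), add(add(SZ, SZ), SZ))))))
  step 15: S(S(S(add(add(S(add(Z, SZ)), SZ), mul(add(SZ, Z), add(add(SZ, SZ), SZ))))))
  step 16: S(S(S(add(S(add(add(Z, SZ), SZ)), mul(add(SZ, Z), add(add(SZ, SZ), SZ))))))
  step 17: S(S(S(S(add(add(add(Z, SZ), SZ), mul(add(SZ, Z), add(add(SZ, SZ), SZ)))))))
  step 18: S(S(S(S(add(add(SZ, SZ), mul(add(SZ, Z), add(add(SZ, SZ), SZ)))))))
  step 19: S(S(S(S(add(S(add(Z, SZ)), mul(add(SZ, Z), add(add(SZ, SZ), SZ)))))))
  step 20: S(S(S(S(S(add(add(Z, SZ), mul(add(SZ, Z), add(add(SZ, SZ), SZ))))))))
  step 21: S(S(S(S(S(add(SZ, mul(add(SZ, Z), add(add(SZ, SZ), SZ))))))))
  step 22: S(S(S(S(S(S(add(Z, mul(add(SZ, Z), add(add(SZ, SZ), SZ)))))))))
  step 23: S(S(S(S(S(S(mul(add(SZ, Z), add(add(SZ, SZ), SZ))))))))
  step 24: S(S(S(S(S(S(mul(S(add(Z, Z)), add(add(SZ, SZ), SZ))))))))
  step 25: S(S(S(S(S(S(add(add(add(SZ, SZ), SZ), mul(add(Z, Z), add(add(SZ, SZ), SZ)))))))))
  step 26: S(S(S(S(S(S(add(add(S(add(Z, SZ)), SZ), mul(add(Z, Z), add(add(SZ, SZ), SZ)))))))))
  step 27: S(S(S(S(S(S(add(S(add(add(Z, SZ), SZ)), mul(add(Z, Z), add(add(SZ, SZ), SZ)))))))))
  step 28: S(S(S(S(S(S(S(add(add(add(Z, SZ), SZ), mul(add(Z, Z), add(add(SZ, SZ), SZ))))))))))
  step 29: S(S(S(S(S(S(S(add(add(SZ, SZ), mul(add(Z, Z), add(add(SZ, SZ), SZ))))))))))
  step 30: S(S(S(S(S(S(S(add(S(add(Z, SZ)), mul(add(Z, Z), add(add(SZ, SZ), SZ))))))))))
  step 31: S(S(S(S(S(S(S(S(add(add(Z, SZ), mul(add(Z, Z), add(add(SZ, SZ), SZ)))))))))))
  step 32: S(S(S(S(S(S(S(S(add(SZ, mul(add(Z, Z), add(add(SZ, SZ), SZ)))))))))))
  step 33: S(S(S(S(S(S(S(S(S(add(Z, mul(add(Z, Z), add(add(SZ, SZ), SZ))))))))))))
  step 34: S(S(S(S(S(S(S(S(S(mul(add(Z, Z), add(add(SZ, SZ), SZ)))))))))))
  step 35: S(S(S(S(S(S(S(S(S(mul(Z, add(add(SZ, SZ), SZ)))))))))))
  step 36: S^9(Z)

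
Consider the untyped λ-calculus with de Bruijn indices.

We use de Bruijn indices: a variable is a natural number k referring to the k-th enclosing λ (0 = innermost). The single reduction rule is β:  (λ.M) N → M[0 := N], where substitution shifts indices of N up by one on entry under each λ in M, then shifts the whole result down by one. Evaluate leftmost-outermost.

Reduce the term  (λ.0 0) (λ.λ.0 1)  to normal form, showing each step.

Answer: normal form = λ.0 (λ.λ.0 1)  (in 2 steps)

Derivation:
  start: (λ.0 0) (λ.λ.0 1)
  step 1: (λ.λ.0 1) (λ.λ.0 1)
  step 2: λ.0 (λ.λ.0 1)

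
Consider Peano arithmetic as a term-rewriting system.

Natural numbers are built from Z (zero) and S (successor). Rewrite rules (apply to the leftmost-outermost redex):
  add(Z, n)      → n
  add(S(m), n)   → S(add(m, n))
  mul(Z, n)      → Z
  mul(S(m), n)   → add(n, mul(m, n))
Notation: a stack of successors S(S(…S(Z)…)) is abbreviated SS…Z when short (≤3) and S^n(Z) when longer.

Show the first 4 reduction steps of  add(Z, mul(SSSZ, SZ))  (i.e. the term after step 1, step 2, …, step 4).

  start: add(Z, mul(SSSZ, SZ))
  →1  mul(SSSZ, SZ)
  →2  add(SZ, mul(SSZ, SZ))
  →3  S(add(Z, mul(SSZ, SZ)))
  →4  S(mul(SSZ, SZ))

Answer: after 4 steps: S(mul(SSZ, SZ))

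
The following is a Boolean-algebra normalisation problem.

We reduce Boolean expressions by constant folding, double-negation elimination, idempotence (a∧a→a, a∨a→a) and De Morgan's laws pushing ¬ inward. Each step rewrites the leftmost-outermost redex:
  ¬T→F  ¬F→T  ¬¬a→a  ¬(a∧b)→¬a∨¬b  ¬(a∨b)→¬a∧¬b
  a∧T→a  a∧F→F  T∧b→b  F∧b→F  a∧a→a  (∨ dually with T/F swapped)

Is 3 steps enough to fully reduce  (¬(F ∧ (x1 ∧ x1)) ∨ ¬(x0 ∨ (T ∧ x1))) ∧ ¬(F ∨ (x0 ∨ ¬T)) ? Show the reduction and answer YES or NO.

  start: (¬(F ∧ (x1 ∧ x1)) ∨ ¬(x0 ∨ (T ∧ x1))) ∧ ¬(F ∨ (x0 ∨ ¬T))
  step 1: ((¬F ∨ ¬(x1 ∧ x1)) ∨ ¬(x0 ∨ (T ∧ x1))) ∧ ¬(F ∨ (x0 ∨ ¬T))
  step 2: ((T ∨ ¬(x1 ∧ x1)) ∨ ¬(x0 ∨ (T ∧ x1))) ∧ ¬(F ∨ (x0 ∨ ¬T))
  step 3: (T ∨ ¬(x0 ∨ (T ∧ x1))) ∧ ¬(F ∨ (x0 ∨ ¬T))

Answer: NO — after 3 steps the term is (T ∨ ¬(x0 ∨ (T ∧ x1))) ∧ ¬(F ∨ (x0 ∨ ¬T)), not yet normal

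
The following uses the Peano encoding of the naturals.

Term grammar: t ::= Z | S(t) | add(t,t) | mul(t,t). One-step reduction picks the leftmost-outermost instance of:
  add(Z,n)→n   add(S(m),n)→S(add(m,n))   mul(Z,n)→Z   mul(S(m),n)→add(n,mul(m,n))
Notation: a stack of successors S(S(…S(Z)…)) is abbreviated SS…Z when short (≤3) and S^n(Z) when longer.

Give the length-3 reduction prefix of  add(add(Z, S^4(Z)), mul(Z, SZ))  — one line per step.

  start: add(add(Z, S^4(Z)), mul(Z, SZ))
  step 1: add(S^4(Z), mul(Z, SZ))
  step 2: S(add(SSSZ, mul(Z, SZ)))
  step 3: S(S(add(SSZ, mul(Z, SZ))))

Answer: after 3 steps: S(S(add(SSZ, mul(Z, SZ))))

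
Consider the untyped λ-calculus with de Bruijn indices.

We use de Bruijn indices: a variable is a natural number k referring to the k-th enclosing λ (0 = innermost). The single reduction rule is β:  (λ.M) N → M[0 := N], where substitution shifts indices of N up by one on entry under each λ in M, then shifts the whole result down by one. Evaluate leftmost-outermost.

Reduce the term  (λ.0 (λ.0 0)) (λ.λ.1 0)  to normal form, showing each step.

Answer: normal form = λ.0 0  (in 3 steps)

Reduction:
  start: (λ.0 (λ.0 0)) (λ.λ.1 0)
  step 1: (λ.λ.1 0) (λ.0 0)
  step 2: λ.(λ.0 0) 0
  step 3: λ.0 0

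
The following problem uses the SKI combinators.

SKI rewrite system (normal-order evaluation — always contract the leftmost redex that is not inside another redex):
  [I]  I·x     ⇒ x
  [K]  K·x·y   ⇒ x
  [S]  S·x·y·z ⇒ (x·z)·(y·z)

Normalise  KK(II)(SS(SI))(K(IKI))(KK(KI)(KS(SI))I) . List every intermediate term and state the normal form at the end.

  start: KK(II)(SS(SI))(K(IKI))(KK(KI)(KS(SI))I)
  step 1: K(SS(SI))(K(IKI))(KK(KI)(KS(SI))I)
  step 2: SS(SI)(KK(KI)(KS(SI))I)
  step 3: S(KK(KI)(KS(SI))I)(SI(KK(KI)(KS(SI))I))
  step 4: S(K(KS(SI))I)(SI(KK(KI)(KS(SI))I))
  step 5: S(KS(SI))(SI(KK(KI)(KS(SI))I))
  step 6: SS(SI(KK(KI)(KS(SI))I))
  step 7: SS(SI(K(KS(SI))I))
  step 8: SS(SI(KS(SI)))
  step 9: SS(SIS)

Answer: normal form = SS(SIS)  (in 9 steps)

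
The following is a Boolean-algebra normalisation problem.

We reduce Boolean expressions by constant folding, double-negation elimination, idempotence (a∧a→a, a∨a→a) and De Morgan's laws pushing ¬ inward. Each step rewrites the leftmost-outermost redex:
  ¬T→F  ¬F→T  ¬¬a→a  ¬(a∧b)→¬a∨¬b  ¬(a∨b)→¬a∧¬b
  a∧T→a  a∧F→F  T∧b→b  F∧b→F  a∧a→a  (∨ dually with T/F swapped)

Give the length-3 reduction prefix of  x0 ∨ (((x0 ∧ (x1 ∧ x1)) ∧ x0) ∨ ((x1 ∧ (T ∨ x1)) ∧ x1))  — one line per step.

Answer: after 3 steps: x0 ∨ (((x0 ∧ x1) ∧ x0) ∨ (x1 ∧ x1))

Reduction:
  start: x0 ∨ (((x0 ∧ (x1 ∧ x1)) ∧ x0) ∨ ((x1 ∧ (T ∨ x1)) ∧ x1))
  step 1: x0 ∨ (((x0 ∧ x1) ∧ x0) ∨ ((x1 ∧ (T ∨ x1)) ∧ x1))
  step 2: x0 ∨ (((x0 ∧ x1) ∧ x0) ∨ ((x1 ∧ T) ∧ x1))
  step 3: x0 ∨ (((x0 ∧ x1) ∧ x0) ∨ (x1 ∧ x1))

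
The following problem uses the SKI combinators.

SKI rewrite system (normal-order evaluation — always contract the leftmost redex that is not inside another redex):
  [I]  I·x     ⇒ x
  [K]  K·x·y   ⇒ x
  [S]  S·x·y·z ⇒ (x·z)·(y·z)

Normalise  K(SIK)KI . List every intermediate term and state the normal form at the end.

Answer: normal form = KI  (in 4 steps)

Working:
  start: K(SIK)KI
  [1] SIKI
  [2] II(KI)
  [3] I(KI)
  [4] KI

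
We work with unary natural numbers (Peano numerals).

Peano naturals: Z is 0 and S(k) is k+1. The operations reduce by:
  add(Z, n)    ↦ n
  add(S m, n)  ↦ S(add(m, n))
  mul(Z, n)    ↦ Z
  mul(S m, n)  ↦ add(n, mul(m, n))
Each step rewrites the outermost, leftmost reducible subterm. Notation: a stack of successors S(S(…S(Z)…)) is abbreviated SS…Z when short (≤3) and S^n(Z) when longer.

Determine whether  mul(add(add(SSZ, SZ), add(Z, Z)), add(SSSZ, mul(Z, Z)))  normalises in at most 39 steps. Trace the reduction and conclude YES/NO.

  start: mul(add(add(SSZ, SZ), add(Z, Z)), add(SSSZ, mul(Z, Z)))
  [1] mul(add(S(add(SZ, SZ)), add(Z, Z)), add(SSSZ, mul(Z, Z)))
  [2] mul(S(add(add(SZ, SZ), add(Z, Z))), add(SSSZ, mul(Z, Z)))
  [3] add(add(SSSZ, mul(Z, Z)), mul(add(add(SZ, SZ), add(Z, Z)), add(SSSZ, mul(Z, Z))))
  [4] add(S(add(SSZ, mul(Z, Z))), mul(add(add(SZ, SZ), add(Z, Z)), add(SSSZ, mul(Z, Z))))
  [5] S(add(add(SSZ, mul(Z, Z)), mul(add(add(SZ, SZ), add(Z, Z)), add(SSSZ, mul(Z, Z)))))
  [6] S(add(S(add(SZ, mul(Z, Z))), mul(add(add(SZ, SZ), add(Z, Z)), add(SSSZ, mul(Z, Z)))))
  [7] S(S(add(add(SZ, mul(Z, Z)), mul(add(add(SZ, SZ), add(Z, Z)), add(SSSZ, mul(Z, Z))))))
  [8] S(S(add(S(add(Z, mul(Z, Z))), mul(add(add(SZ, SZ), add(Z, Z)), add(SSSZ, mul(Z, Z))))))
  [9] S(S(S(add(add(Z, mul(Z, Z)), mul(add(add(SZ, SZ), add(Z, Z)), add(SSSZ, mul(Z, Z)))))))
  [10] S(S(S(add(mul(Z, Z), mul(add(add(SZ, SZ), add(Z, Z)), add(SSSZ, mul(Z, Z)))))))
  [11] S(S(S(add(Z, mul(add(add(SZ, SZ), add(Z, Z)), add(SSSZ, mul(Z, Z)))))))
  [12] S(S(S(mul(add(add(SZ, SZ), add(Z, Z)), add(SSSZ, mul(Z, Z))))))
  [13] S(S(S(mul(add(S(add(Z, SZ)), add(Z, Z)), add(SSSZ, mul(Z, Z))))))
  [14] S(S(S(mul(S(add(add(Z, SZ), add(Z, Z))), add(SSSZ, mul(Z, Z))))))
  [15] S(S(S(add(add(SSSZ, mul(Z, Z)), mul(add(add(Z, SZ), add(Z, Z)), add(SSSZ, mul(Z, Z)))))))
  [16] S(S(S(add(S(add(SSZ, mul(Z, Z))), mul(add(add(Z, SZ), add(Z, Z)), add(SSSZ, mul(Z, Z)))))))
  [17] S(S(S(S(add(add(SSZ, mul(Z, Z)), mul(add(add(Z, SZ), add(Z, Z)), add(SSSZ, mul(Z, Z))))))))
  [18] S(S(S(S(add(S(add(SZ, mul(Z, Z))), mul(add(add(Z, SZ), add(Z, Z)), add(SSSZ, mul(Z, Z))))))))
  [19] S(S(S(S(S(add(add(SZ, mul(Z, Z)), mul(add(add(Z, SZ), add(Z, Z)), add(SSSZ, mul(Z, Z)))))))))
  [20] S(S(S(S(S(add(S(add(Z, mul(Z, Z))), mul(add(add(Z, SZ), add(Z, Z)), add(SSSZ, mul(Z, Z)))))))))
  [21] S(S(S(S(S(S(add(add(Z, mul(Z, Z)), mul(add(add(Z, SZ), add(Z, Z)), add(SSSZ, mul(Z, Z))))))))))
  [22] S(S(S(S(S(S(add(mul(Z, Z), mul(add(add(Z, SZ), add(Z, Z)), add(SSSZ, mul(Z, Z))))))))))
  [23] S(S(S(S(S(S(add(Z, mul(add(add(Z, SZ), add(Z, Z)), add(SSSZ, mul(Z, Z))))))))))
  [24] S(S(S(S(S(S(mul(add(add(Z, SZ), add(Z, Z)), add(SSSZ, mul(Z, Z)))))))))
  [25] S(S(S(S(S(S(mul(add(SZ, add(Z, Z)), add(SSSZ, mul(Z, Z)))))))))
  [26] S(S(S(S(S(S(mul(S(add(Z, add(Z, Z))), add(SSSZ, mul(Z, Z)))))))))
  [27] S(S(S(S(S(S(add(add(SSSZ, mul(Z, Z)), mul(add(Z, add(Z, Z)), add(SSSZ, mul(Z, Z))))))))))
  [28] S(S(S(S(S(S(add(S(add(SSZ, mul(Z, Z))), mul(add(Z, add(Z, Z)), add(SSSZ, mul(Z, Z))))))))))
  [29] S(S(S(S(S(S(S(add(add(SSZ, mul(Z, Z)), mul(add(Z, add(Z, Z)), add(SSSZ, mul(Z, Z)))))))))))
  [30] S(S(S(S(S(S(S(add(S(add(SZ, mul(Z, Z))), mul(add(Z, add(Z, Z)), add(SSSZ, mul(Z, Z)))))))))))
  [31] S(S(S(S(S(S(S(S(add(add(SZ, mul(Z, Z)), mul(add(Z, add(Z, Z)), add(SSSZ, mul(Z, Z))))))))))))
  [32] S(S(S(S(S(S(S(S(add(S(add(Z, mul(Z, Z))), mul(add(Z, add(Z, Z)), add(SSSZ, mul(Z, Z))))))))))))
  [33] S(S(S(S(S(S(S(S(S(add(add(Z, mul(Z, Z)), mul(add(Z, add(Z, Z)), add(SSSZ, mul(Z, Z)))))))))))))
  [34] S(S(S(S(S(S(S(S(S(add(mul(Z, Z), mul(add(Z, add(Z, Z)), add(SSSZ, mul(Z, Z)))))))))))))
  [35] S(S(S(S(S(S(S(S(S(add(Z, mul(add(Z, add(Z, Z)), add(SSSZ, mul(Z, Z)))))))))))))
  [36] S(S(S(S(S(S(S(S(S(mul(add(Z, add(Z, Z)), add(SSSZ, mul(Z, Z))))))))))))
  [37] S(S(S(S(S(S(S(S(S(mul(add(Z, Z), add(SSSZ, mul(Z, Z))))))))))))
  [38] S(S(S(S(S(S(S(S(S(mul(Z, add(SSSZ, mul(Z, Z))))))))))))
  [39] S^9(Z)

Answer: YES — reaches normal form S^9(Z) in 39 ≤ 39 steps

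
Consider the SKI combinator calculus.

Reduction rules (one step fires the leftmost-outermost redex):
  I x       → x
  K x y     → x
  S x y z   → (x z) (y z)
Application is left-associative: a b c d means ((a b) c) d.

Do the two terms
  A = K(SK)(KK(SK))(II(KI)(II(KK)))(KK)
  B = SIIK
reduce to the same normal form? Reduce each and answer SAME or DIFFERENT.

Answer: SAME — A ⇓ KK, B ⇓ KK

Reduction:
Term A:
  start: K(SK)(KK(SK))(II(KI)(II(KK)))(KK)
  →1  SK(II(KI)(II(KK)))(KK)
  →2  K(KK)(II(KI)(II(KK))(KK))
  →3  KK

Term B:
  start: SIIK
  →1  IK(IK)
  →2  K(IK)
  →3  KK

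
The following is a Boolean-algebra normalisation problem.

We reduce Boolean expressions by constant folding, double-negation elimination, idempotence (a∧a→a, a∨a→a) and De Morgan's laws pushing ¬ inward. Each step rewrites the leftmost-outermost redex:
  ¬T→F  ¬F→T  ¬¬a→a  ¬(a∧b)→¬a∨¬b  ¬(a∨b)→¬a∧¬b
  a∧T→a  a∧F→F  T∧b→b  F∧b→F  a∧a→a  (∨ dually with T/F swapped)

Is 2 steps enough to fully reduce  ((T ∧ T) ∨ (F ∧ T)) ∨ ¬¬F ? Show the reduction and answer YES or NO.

Answer: NO — after 2 steps the term is T ∨ ¬¬F, not yet normal

Derivation:
  start: ((T ∧ T) ∨ (F ∧ T)) ∨ ¬¬F
  step 1: (T ∨ (F ∧ T)) ∨ ¬¬F
  step 2: T ∨ ¬¬F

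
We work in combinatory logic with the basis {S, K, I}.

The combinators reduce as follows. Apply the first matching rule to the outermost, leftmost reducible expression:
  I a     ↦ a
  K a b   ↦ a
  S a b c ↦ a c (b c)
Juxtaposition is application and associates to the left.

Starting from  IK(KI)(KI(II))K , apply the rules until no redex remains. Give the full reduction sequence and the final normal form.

Answer: normal form = I  (in 3 steps)

Reduction:
  start: IK(KI)(KI(II))K
  [1] K(KI)(KI(II))K
  [2] KIK
  [3] I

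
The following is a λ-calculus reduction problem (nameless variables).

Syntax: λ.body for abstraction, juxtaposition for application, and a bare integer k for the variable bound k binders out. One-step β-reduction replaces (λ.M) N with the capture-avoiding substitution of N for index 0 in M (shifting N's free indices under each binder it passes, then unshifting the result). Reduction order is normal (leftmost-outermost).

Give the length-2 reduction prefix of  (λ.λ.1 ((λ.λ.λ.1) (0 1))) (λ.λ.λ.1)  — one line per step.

Answer: after 2 steps: λ.λ.λ.1

Working:
  start: (λ.λ.1 ((λ.λ.λ.1) (0 1))) (λ.λ.λ.1)
  step 1: λ.(λ.λ.λ.1) ((λ.λ.λ.1) (0 (λ.λ.λ.1)))
  step 2: λ.λ.λ.1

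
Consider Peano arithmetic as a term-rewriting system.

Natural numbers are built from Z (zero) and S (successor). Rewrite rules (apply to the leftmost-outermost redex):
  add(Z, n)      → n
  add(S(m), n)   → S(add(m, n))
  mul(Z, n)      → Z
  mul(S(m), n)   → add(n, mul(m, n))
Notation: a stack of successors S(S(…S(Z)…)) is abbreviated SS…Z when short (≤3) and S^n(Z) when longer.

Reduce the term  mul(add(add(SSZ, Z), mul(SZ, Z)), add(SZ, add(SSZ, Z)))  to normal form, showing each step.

Answer: normal form = S^6(Z)  (in 30 steps)

Reduction:
  start: mul(add(add(SSZ, Z), mul(SZ, Z)), add(SZ, add(SSZ, Z)))
  →1  mul(add(S(add(SZ, Z)), mul(SZ, Z)), add(SZ, add(SSZ, Z)))
  →2  mul(S(add(add(SZ, Z), mul(SZ, Z))), add(SZ, add(SSZ, Z)))
  →3  add(add(SZ, add(SSZ, Z)), mul(add(add(SZ, Z), mul(SZ, Z)), add(SZ, add(SSZ, Z))))
  →4  add(S(add(Z, add(SSZ, Z))), mul(add(add(SZ, Z), mul(SZ, Z)), add(SZ, add(SSZ, Z))))
  →5  S(add(add(Z, add(SSZ, Z)), mul(add(add(SZ, Z), mul(SZ, Z)), add(SZ, add(SSZ, Z)))))
  →6  S(add(add(SSZ, Z), mul(add(add(SZ, Z), mul(SZ, Z)), add(SZ, add(SSZ, Z)))))
  →7  S(add(S(add(SZ, Z)), mul(add(add(SZ, Z), mul(SZ, Z)), add(SZ, add(SSZ, Z)))))
  →8  S(S(add(add(SZ, Z), mul(add(add(SZ, Z), mul(SZ, Z)), add(SZ, add(SSZ, Z))))))
  →9  S(S(add(S(add(Z, Z)), mul(add(add(SZ, Z), mul(SZ, Z)), add(SZ, add(SSZ, Z))))))
  →10  S(S(S(add(add(Z, Z), mul(add(add(SZ, Z), mul(SZ, Z)), add(SZ, add(SSZ, Z)))))))
  →11  S(S(S(add(Z, mul(add(add(SZ, Z), mul(SZ, Z)), add(SZ, add(SSZ, Z)))))))
  →12  S(S(S(mul(add(add(SZ, Z), mul(SZ, Z)), add(SZ, add(SSZ, Z))))))
  →13  S(S(S(mul(add(S(add(Z, Z)), mul(SZ, Z)), add(SZ, add(SSZ, Z))))))
  →14  S(S(S(mul(S(add(add(Z, Z), mul(SZ, Z))), add(SZ, add(SSZ, Z))))))
  →15  S(S(S(add(add(SZ, add(SSZ, Z)), mul(add(add(Z, Z), mul(SZ, Z)), add(SZ, add(SSZ, Z)))))))
  →16  S(S(S(add(S(add(Z, add(SSZ, Z))), mul(add(add(Z, Z), mul(SZ, Z)), add(SZ, add(SSZ, Z)))))))
  →17  S(S(S(S(add(add(Z, add(SSZ, Z)), mul(add(add(Z, Z), mul(SZ, Z)), add(SZ, add(SSZ, Z))))))))
  →18  S(S(S(S(add(add(SSZ, Z), mul(add(add(Z, Z), mul(SZ, Z)), add(SZ, add(SSZ, Z))))))))
  →19  S(S(S(S(add(S(add(SZ, Z)), mul(add(add(Z, Z), mul(SZ, Z)), add(SZ, add(SSZ, Z))))))))
  →20  S(S(S(S(S(add(add(SZ, Z), mul(add(add(Z, Z), mul(SZ, Z)), add(SZ, add(SSZ, Z)))))))))
  →21  S(S(S(S(S(add(S(add(Z, Z)), mul(add(add(Z, Z), mul(SZ, Z)), add(SZ, add(SSZ, Z)))))))))
  →22  S(S(S(S(S(S(add(add(Z, Z), mul(add(add(Z, Z), mul(SZ, Z)), add(SZ, add(SSZ, Z))))))))))
  →23  S(S(S(S(S(S(add(Z, mul(add(add(Z, Z), mul(SZ, Z)), add(SZ, add(SSZ, Z))))))))))
  →24  S(S(S(S(S(S(mul(add(add(Z, Z), mul(SZ, Z)), add(SZ, add(SSZ, Z)))))))))
  →25  S(S(S(S(S(S(mul(add(Z, mul(SZ, Z)), add(SZ, add(SSZ, Z)))))))))
  →26  S(S(S(S(S(S(mul(mul(SZ, Z), add(SZ, add(SSZ, Z)))))))))
  →27  S(S(S(S(S(S(mul(add(Z, mul(Z, Z)), add(SZ, add(SSZ, Z)))))))))
  →28  S(S(S(S(S(S(mul(mul(Z, Z), add(SZ, add(SSZ, Z)))))))))
  →29  S(S(S(S(S(S(mul(Z, add(SZ, add(SSZ, Z)))))))))
  →30  S^6(Z)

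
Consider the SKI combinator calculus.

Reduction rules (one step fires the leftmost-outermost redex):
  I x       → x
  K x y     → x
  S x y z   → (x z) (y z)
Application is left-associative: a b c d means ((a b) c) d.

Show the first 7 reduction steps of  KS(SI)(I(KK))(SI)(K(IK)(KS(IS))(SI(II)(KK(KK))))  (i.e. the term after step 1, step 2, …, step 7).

Answer: after 7 steps: K(SI(K(I(KK(KK))(II(KK(KK))))))

Derivation:
  start: KS(SI)(I(KK))(SI)(K(IK)(KS(IS))(SI(II)(KK(KK))))
  [1] S(I(KK))(SI)(K(IK)(KS(IS))(SI(II)(KK(KK))))
  [2] I(KK)(K(IK)(KS(IS))(SI(II)(KK(KK))))(SI(K(IK)(KS(IS))(SI(II)(KK(KK)))))
  [3] KK(K(IK)(KS(IS))(SI(II)(KK(KK))))(SI(K(IK)(KS(IS))(SI(II)(KK(KK)))))
  [4] K(SI(K(IK)(KS(IS))(SI(II)(KK(KK)))))
  [5] K(SI(IK(SI(II)(KK(KK)))))
  [6] K(SI(K(SI(II)(KK(KK)))))
  [7] K(SI(K(I(KK(KK))(II(KK(KK))))))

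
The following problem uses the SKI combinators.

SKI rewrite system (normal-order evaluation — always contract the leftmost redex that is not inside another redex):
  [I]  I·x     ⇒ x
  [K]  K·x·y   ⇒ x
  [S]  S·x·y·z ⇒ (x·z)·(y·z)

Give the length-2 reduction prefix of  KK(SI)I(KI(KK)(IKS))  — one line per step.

  start: KK(SI)I(KI(KK)(IKS))
  →1  KI(KI(KK)(IKS))
  →2  I

Answer: after 2 steps: I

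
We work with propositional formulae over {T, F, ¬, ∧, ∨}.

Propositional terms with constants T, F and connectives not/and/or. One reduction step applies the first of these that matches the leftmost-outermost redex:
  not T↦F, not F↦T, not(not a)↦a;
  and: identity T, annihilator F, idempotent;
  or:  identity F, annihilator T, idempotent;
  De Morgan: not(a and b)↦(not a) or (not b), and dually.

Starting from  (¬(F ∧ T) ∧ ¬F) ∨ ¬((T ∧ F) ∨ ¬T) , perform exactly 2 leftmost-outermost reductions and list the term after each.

Answer: after 2 steps: ((T ∨ ¬T) ∧ ¬F) ∨ ¬((T ∧ F) ∨ ¬T)

Working:
  start: (¬(F ∧ T) ∧ ¬F) ∨ ¬((T ∧ F) ∨ ¬T)
  [1] ((¬F ∨ ¬T) ∧ ¬F) ∨ ¬((T ∧ F) ∨ ¬T)
  [2] ((T ∨ ¬T) ∧ ¬F) ∨ ¬((T ∧ F) ∨ ¬T)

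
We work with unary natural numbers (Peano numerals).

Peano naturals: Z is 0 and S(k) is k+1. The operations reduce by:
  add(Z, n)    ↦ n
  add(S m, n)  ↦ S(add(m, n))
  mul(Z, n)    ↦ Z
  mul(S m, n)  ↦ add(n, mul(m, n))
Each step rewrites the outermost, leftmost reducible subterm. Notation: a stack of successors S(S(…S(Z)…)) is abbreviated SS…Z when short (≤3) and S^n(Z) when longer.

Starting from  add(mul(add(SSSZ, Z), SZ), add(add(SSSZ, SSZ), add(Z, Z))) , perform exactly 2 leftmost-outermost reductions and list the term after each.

Answer: after 2 steps: add(add(SZ, mul(add(SSZ, Z), SZ)), add(add(SSSZ, SSZ), add(Z, Z)))

Working:
  start: add(mul(add(SSSZ, Z), SZ), add(add(SSSZ, SSZ), add(Z, Z)))
  [1] add(mul(S(add(SSZ, Z)), SZ), add(add(SSSZ, SSZ), add(Z, Z)))
  [2] add(add(SZ, mul(add(SSZ, Z), SZ)), add(add(SSSZ, SSZ), add(Z, Z)))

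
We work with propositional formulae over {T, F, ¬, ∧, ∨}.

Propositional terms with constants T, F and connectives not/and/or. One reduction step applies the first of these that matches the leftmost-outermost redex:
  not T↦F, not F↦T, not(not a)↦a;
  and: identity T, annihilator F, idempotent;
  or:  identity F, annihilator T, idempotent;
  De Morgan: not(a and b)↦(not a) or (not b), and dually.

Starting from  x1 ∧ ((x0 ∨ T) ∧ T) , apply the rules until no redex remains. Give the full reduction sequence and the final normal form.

Answer: normal form = x1  (in 3 steps)

Reduction:
  start: x1 ∧ ((x0 ∨ T) ∧ T)
  [1] x1 ∧ (x0 ∨ T)
  [2] x1 ∧ T
  [3] x1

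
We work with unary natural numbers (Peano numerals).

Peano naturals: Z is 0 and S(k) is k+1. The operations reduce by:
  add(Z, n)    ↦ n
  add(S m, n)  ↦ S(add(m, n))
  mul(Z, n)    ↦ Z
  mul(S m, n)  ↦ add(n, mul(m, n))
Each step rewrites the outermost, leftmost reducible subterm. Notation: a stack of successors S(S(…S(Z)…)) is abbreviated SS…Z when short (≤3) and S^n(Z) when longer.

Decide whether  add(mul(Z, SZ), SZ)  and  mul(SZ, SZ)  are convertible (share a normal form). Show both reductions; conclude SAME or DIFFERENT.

Answer: SAME — A ⇓ SZ, B ⇓ SZ

Derivation:
Term A:
  start: add(mul(Z, SZ), SZ)
  step 1: add(Z, SZ)
  step 2: SZ

Term B:
  start: mul(SZ, SZ)
  step 1: add(SZ, mul(Z, SZ))
  step 2: S(add(Z, mul(Z, SZ)))
  step 3: S(mul(Z, SZ))
  step 4: SZ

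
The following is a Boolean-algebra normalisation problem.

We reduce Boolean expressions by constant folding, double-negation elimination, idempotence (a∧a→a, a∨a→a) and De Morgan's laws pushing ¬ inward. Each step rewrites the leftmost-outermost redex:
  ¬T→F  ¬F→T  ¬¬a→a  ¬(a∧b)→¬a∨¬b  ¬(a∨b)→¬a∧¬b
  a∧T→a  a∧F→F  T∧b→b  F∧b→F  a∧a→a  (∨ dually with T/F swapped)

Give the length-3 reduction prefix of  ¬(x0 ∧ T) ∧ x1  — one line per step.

Answer: after 3 steps: ¬x0 ∧ x1

Derivation:
  start: ¬(x0 ∧ T) ∧ x1
  step 1: (¬x0 ∨ ¬T) ∧ x1
  step 2: (¬x0 ∨ F) ∧ x1
  step 3: ¬x0 ∧ x1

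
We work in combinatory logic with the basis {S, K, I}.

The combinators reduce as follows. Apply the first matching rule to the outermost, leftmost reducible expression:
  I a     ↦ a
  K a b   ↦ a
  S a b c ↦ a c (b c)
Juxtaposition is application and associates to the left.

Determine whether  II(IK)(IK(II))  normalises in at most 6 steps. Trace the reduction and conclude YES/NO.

  start: II(IK)(IK(II))
  [1] I(IK)(IK(II))
  [2] IK(IK(II))
  [3] K(IK(II))
  [4] K(K(II))
  [5] K(KI)

Answer: YES — reaches normal form K(KI) in 5 ≤ 6 steps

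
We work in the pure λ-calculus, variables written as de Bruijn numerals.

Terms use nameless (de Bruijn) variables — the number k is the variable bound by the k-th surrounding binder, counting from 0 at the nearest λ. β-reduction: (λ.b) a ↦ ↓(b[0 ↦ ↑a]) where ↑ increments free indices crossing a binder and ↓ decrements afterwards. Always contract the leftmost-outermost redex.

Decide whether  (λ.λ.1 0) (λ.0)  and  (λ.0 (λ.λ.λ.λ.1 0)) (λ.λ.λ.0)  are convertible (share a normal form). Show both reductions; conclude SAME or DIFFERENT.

Answer: DIFFERENT — A ⇓ λ.0, B ⇓ λ.λ.0

Derivation:
Term A:
  start: (λ.λ.1 0) (λ.0)
  [1] λ.(λ.0) 0
  [2] λ.0

Term B:
  start: (λ.0 (λ.λ.λ.λ.1 0)) (λ.λ.λ.0)
  [1] (λ.λ.λ.0) (λ.λ.λ.λ.1 0)
  [2] λ.λ.0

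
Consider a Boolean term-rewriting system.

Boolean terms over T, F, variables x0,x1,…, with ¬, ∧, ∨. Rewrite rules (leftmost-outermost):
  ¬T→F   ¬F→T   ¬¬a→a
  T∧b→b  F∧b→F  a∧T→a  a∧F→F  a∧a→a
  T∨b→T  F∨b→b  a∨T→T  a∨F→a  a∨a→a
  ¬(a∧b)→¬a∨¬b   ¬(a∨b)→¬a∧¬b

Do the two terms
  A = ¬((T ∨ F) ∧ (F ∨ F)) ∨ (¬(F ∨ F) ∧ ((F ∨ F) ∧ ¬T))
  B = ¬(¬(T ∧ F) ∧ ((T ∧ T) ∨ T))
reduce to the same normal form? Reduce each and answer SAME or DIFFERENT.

Term A:
  start: ¬((T ∨ F) ∧ (F ∨ F)) ∨ (¬(F ∨ F) ∧ ((F ∨ F) ∧ ¬T))
  step 1: (¬(T ∨ F) ∨ ¬(F ∨ F)) ∨ (¬(F ∨ F) ∧ ((F ∨ F) ∧ ¬T))
  step 2: ((¬T ∧ ¬F) ∨ ¬(F ∨ F)) ∨ (¬(F ∨ F) ∧ ((F ∨ F) ∧ ¬T))
  step 3: ((F ∧ ¬F) ∨ ¬(F ∨ F)) ∨ (¬(F ∨ F) ∧ ((F ∨ F) ∧ ¬T))
  step 4: (F ∨ ¬(F ∨ F)) ∨ (¬(F ∨ F) ∧ ((F ∨ F) ∧ ¬T))
  step 5: ¬(F ∨ F) ∨ (¬(F ∨ F) ∧ ((F ∨ F) ∧ ¬T))
  step 6: (¬F ∧ ¬F) ∨ (¬(F ∨ F) ∧ ((F ∨ F) ∧ ¬T))
  step 7: ¬F ∨ (¬(F ∨ F) ∧ ((F ∨ F) ∧ ¬T))
  step 8: T ∨ (¬(F ∨ F) ∧ ((F ∨ F) ∧ ¬T))
  step 9: T

Term B:
  start: ¬(¬(T ∧ F) ∧ ((T ∧ T) ∨ T))
  step 1: ¬¬(T ∧ F) ∨ ¬((T ∧ T) ∨ T)
  step 2: (T ∧ F) ∨ ¬((T ∧ T) ∨ T)
  step 3: F ∨ ¬((T ∧ T) ∨ T)
  step 4: ¬((T ∧ T) ∨ T)
  step 5: ¬(T ∧ T) ∧ ¬T
  step 6: (¬T ∨ ¬T) ∧ ¬T
  step 7: ¬T ∧ ¬T
  step 8: ¬T
  step 9: F

Answer: DIFFERENT — A ⇓ T, B ⇓ F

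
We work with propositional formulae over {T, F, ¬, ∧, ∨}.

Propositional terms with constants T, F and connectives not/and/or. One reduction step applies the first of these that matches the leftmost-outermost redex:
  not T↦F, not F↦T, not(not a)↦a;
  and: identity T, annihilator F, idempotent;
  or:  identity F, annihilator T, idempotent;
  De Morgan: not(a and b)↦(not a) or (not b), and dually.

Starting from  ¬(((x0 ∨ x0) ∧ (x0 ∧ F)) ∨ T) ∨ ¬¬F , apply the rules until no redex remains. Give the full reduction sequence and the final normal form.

Answer: normal form = F  (in 12 steps)

Reduction:
  start: ¬(((x0 ∨ x0) ∧ (x0 ∧ F)) ∨ T) ∨ ¬¬F
  [1] (¬((x0 ∨ x0) ∧ (x0 ∧ F)) ∧ ¬T) ∨ ¬¬F
  [2] ((¬(x0 ∨ x0) ∨ ¬(x0 ∧ F)) ∧ ¬T) ∨ ¬¬F
  [3] (((¬x0 ∧ ¬x0) ∨ ¬(x0 ∧ F)) ∧ ¬T) ∨ ¬¬F
  [4] ((¬x0 ∨ ¬(x0 ∧ F)) ∧ ¬T) ∨ ¬¬F
  [5] ((¬x0 ∨ (¬x0 ∨ ¬F)) ∧ ¬T) ∨ ¬¬F
  [6] ((¬x0 ∨ (¬x0 ∨ T)) ∧ ¬T) ∨ ¬¬F
  [7] ((¬x0 ∨ T) ∧ ¬T) ∨ ¬¬F
  [8] (T ∧ ¬T) ∨ ¬¬F
  [9] ¬T ∨ ¬¬F
  [10] F ∨ ¬¬F
  [11] ¬¬F
  [12] F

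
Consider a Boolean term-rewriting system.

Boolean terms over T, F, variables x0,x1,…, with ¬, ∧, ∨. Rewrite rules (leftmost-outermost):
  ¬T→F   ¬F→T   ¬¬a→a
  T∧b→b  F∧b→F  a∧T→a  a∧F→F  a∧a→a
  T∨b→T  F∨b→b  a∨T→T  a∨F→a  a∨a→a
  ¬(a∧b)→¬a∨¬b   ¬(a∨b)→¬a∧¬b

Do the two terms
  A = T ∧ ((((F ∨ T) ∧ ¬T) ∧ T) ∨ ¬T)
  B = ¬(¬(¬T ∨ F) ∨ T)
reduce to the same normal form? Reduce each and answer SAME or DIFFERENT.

Answer: SAME — A ⇓ F, B ⇓ F

Working:
Term A:
  start: T ∧ ((((F ∨ T) ∧ ¬T) ∧ T) ∨ ¬T)
  step 1: (((F ∨ T) ∧ ¬T) ∧ T) ∨ ¬T
  step 2: ((F ∨ T) ∧ ¬T) ∨ ¬T
  step 3: (T ∧ ¬T) ∨ ¬T
  step 4: ¬T ∨ ¬T
  step 5: ¬T
  step 6: F

Term B:
  start: ¬(¬(¬T ∨ F) ∨ T)
  step 1: ¬¬(¬T ∨ F) ∧ ¬T
  step 2: (¬T ∨ F) ∧ ¬T
  step 3: ¬T ∧ ¬T
  step 4: ¬T
  step 5: F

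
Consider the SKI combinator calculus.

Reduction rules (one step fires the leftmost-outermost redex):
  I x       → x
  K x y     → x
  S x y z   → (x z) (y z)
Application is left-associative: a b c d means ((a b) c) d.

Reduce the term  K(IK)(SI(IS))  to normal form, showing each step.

  start: K(IK)(SI(IS))
  →1  IK
  →2  K

Answer: normal form = K  (in 2 steps)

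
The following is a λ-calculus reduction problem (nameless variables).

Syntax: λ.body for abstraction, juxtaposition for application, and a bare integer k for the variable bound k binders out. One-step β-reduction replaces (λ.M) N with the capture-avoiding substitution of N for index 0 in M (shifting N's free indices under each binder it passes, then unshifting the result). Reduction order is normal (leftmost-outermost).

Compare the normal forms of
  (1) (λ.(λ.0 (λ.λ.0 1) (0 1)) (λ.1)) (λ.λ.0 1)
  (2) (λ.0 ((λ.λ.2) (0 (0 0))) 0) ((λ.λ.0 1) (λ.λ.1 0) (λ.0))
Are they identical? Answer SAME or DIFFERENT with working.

Answer: DIFFERENT — A ⇓ λ.0 (λ.λ.0 1), B ⇓ λ.λ.1 0

Reduction:
Term A:
  start: (λ.(λ.0 (λ.λ.0 1) (0 1)) (λ.1)) (λ.λ.0 1)
  [1] (λ.0 (λ.λ.0 1) (0 (λ.λ.0 1))) (λ.λ.λ.0 1)
  [2] (λ.λ.λ.0 1) (λ.λ.0 1) ((λ.λ.λ.0 1) (λ.λ.0 1))
  [3] (λ.λ.0 1) ((λ.λ.λ.0 1) (λ.λ.0 1))
  [4] λ.0 ((λ.λ.λ.0 1) (λ.λ.0 1))
  [5] λ.0 (λ.λ.0 1)

Term B:
  start: (λ.0 ((λ.λ.2) (0 (0 0))) 0) ((λ.λ.0 1) (λ.λ.1 0) (λ.0))
  [1] (λ.λ.0 1) (λ.λ.1 0) (λ.0) ((λ.λ.(λ.λ.0 1) (λ.λ.1 0) (λ.0)) ((λ.λ.0 1) (λ.λ.1 0) (λ.0) ((λ.λ.0 1) (λ.λ.1 0) (λ.0) ((λ.λ.0 1) (λ.λ.1 0) (λ.0))))) ((λ.λ.0 1) (λ.λ.1 0) (λ.0))
  [2] (λ.0 (λ.λ.1 0)) (λ.0) ((λ.λ.(λ.λ.0 1) (λ.λ.1 0) (λ.0)) ((λ.λ.0 1) (λ.λ.1 0) (λ.0) ((λ.λ.0 1) (λ.λ.1 0) (λ.0) ((λ.λ.0 1) (λ.λ.1 0) (λ.0))))) ((λ.λ.0 1) (λ.λ.1 0) (λ.0))
  [3] (λ.0) (λ.λ.1 0) ((λ.λ.(λ.λ.0 1) (λ.λ.1 0) (λ.0)) ((λ.λ.0 1) (λ.λ.1 0) (λ.0) ((λ.λ.0 1) (λ.λ.1 0) (λ.0) ((λ.λ.0 1) (λ.λ.1 0) (λ.0))))) ((λ.λ.0 1) (λ.λ.1 0) (λ.0))
  [4] (λ.λ.1 0) ((λ.λ.(λ.λ.0 1) (λ.λ.1 0) (λ.0)) ((λ.λ.0 1) (λ.λ.1 0) (λ.0) ((λ.λ.0 1) (λ.λ.1 0) (λ.0) ((λ.λ.0 1) (λ.λ.1 0) (λ.0))))) ((λ.λ.0 1) (λ.λ.1 0) (λ.0))
  [5] (λ.(λ.λ.(λ.λ.0 1) (λ.λ.1 0) (λ.0)) ((λ.λ.0 1) (λ.λ.1 0) (λ.0) ((λ.λ.0 1) (λ.λ.1 0) (λ.0) ((λ.λ.0 1) (λ.λ.1 0) (λ.0)))) 0) ((λ.λ.0 1) (λ.λ.1 0) (λ.0))
  [6] (λ.λ.(λ.λ.0 1) (λ.λ.1 0) (λ.0)) ((λ.λ.0 1) (λ.λ.1 0) (λ.0) ((λ.λ.0 1) (λ.λ.1 0) (λ.0) ((λ.λ.0 1) (λ.λ.1 0) (λ.0)))) ((λ.λ.0 1) (λ.λ.1 0) (λ.0))
  [7] (λ.(λ.λ.0 1) (λ.λ.1 0) (λ.0)) ((λ.λ.0 1) (λ.λ.1 0) (λ.0))
  [8] (λ.λ.0 1) (λ.λ.1 0) (λ.0)
  [9] (λ.0 (λ.λ.1 0)) (λ.0)
  [10] (λ.0) (λ.λ.1 0)
  [11] λ.λ.1 0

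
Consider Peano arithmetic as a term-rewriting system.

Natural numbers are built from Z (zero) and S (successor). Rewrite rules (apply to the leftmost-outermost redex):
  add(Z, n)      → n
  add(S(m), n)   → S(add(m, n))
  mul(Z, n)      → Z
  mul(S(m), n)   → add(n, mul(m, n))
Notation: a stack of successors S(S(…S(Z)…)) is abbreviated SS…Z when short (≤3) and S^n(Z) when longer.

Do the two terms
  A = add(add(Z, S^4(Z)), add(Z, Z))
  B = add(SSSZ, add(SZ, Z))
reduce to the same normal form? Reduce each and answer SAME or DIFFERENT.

Answer: SAME — A ⇓ S^4(Z), B ⇓ S^4(Z)

Reduction:
Term A:
  start: add(add(Z, S^4(Z)), add(Z, Z))
  [1] add(S^4(Z), add(Z, Z))
  [2] S(add(SSSZ, add(Z, Z)))
  [3] S(S(add(SSZ, add(Z, Z))))
  [4] S(S(S(add(SZ, add(Z, Z)))))
  [5] S(S(S(S(add(Z, add(Z, Z))))))
  [6] S(S(S(S(add(Z, Z)))))
  [7] S^4(Z)

Term B:
  start: add(SSSZ, add(SZ, Z))
  [1] S(add(SSZ, add(SZ, Z)))
  [2] S(S(add(SZ, add(SZ, Z))))
  [3] S(S(S(add(Z, add(SZ, Z)))))
  [4] S(S(S(add(SZ, Z))))
  [5] S(S(S(S(add(Z, Z)))))
  [6] S^4(Z)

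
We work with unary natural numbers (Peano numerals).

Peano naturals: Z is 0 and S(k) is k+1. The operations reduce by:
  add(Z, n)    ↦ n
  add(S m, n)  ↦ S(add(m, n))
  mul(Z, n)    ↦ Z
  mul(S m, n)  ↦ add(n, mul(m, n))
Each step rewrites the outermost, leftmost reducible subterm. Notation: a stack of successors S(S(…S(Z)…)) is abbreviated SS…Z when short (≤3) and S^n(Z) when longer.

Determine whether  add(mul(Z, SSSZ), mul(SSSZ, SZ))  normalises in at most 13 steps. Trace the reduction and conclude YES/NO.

Answer: YES — reaches normal form SSSZ in 12 ≤ 13 steps

Working:
  start: add(mul(Z, SSSZ), mul(SSSZ, SZ))
  →1  add(Z, mul(SSSZ, SZ))
  →2  mul(SSSZ, SZ)
  →3  add(SZ, mul(SSZ, SZ))
  →4  S(add(Z, mul(SSZ, SZ)))
  →5  S(mul(SSZ, SZ))
  →6  S(add(SZ, mul(SZ, SZ)))
  →7  S(S(add(Z, mul(SZ, SZ))))
  →8  S(S(mul(SZ, SZ)))
  →9  S(S(add(SZ, mul(Z, SZ))))
  →10  S(S(S(add(Z, mul(Z, SZ)))))
  →11  S(S(S(mul(Z, SZ))))
  →12  SSSZ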